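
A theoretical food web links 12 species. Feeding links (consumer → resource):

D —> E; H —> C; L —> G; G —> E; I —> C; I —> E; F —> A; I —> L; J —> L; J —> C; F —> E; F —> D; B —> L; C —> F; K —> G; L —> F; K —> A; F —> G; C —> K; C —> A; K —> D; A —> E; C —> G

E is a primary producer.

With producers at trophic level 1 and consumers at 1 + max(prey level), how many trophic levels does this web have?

5

Producers (level 1): E.
E → A → F → C → J gives J level 5.
No species has a prey at level 5, so no species reaches level 6.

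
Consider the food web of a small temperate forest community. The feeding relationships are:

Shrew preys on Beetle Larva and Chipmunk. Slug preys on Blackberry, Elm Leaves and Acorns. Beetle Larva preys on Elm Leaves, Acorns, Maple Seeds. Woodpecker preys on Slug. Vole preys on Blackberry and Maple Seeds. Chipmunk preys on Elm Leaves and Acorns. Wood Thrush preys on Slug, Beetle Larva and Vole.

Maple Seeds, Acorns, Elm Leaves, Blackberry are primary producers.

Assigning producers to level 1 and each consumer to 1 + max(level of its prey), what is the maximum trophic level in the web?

Producers (level 1): Maple Seeds, Acorns, Elm Leaves, Blackberry.
Acorns → Slug → Woodpecker gives Woodpecker level 3.
No species has a prey at level 3, so no species reaches level 4.

3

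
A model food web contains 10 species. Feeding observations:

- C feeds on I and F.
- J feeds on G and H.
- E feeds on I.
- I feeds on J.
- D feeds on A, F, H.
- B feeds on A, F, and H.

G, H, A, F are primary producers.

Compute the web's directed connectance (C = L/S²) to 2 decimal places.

The web has S = 10 species and L = 12 feeding links.
C = L / S² = 12 / 100 = 0.1200 ≈ 0.12.

C = 0.12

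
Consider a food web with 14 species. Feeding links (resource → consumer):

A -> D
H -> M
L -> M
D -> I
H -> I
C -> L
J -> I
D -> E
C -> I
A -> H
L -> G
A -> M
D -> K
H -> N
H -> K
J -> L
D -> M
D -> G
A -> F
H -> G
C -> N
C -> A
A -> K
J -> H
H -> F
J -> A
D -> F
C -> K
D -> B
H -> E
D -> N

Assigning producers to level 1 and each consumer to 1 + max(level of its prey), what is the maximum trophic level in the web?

Producers (level 1): J, C.
J → A → H → G gives G level 4.
No species has a prey at level 4, so no species reaches level 5.

4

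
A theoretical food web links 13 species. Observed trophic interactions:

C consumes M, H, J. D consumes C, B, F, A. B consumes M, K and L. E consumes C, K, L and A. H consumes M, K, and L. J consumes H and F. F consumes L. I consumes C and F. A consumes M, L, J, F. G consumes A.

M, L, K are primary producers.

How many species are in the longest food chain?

5 species

One longest chain: M → H → J → A → G.
It has 5 species and 4 links.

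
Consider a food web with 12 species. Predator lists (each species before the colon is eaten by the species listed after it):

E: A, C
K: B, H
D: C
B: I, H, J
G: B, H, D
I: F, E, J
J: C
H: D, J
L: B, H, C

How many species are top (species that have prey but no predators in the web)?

Top species (has prey, but nothing eats it): F, A, C.
Count: 3.

3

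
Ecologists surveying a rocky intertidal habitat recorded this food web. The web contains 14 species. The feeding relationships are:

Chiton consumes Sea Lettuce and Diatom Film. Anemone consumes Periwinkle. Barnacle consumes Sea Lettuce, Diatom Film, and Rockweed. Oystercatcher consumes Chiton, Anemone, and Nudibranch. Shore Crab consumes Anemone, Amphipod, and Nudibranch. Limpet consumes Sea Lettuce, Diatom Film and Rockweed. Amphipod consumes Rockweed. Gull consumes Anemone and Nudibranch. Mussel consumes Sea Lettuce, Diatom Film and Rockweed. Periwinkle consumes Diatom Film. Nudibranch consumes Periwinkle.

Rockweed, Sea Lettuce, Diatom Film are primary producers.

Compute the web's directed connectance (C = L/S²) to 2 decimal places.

C = 0.12

The web has S = 14 species and L = 23 feeding links.
C = L / S² = 23 / 196 = 0.1173 ≈ 0.12.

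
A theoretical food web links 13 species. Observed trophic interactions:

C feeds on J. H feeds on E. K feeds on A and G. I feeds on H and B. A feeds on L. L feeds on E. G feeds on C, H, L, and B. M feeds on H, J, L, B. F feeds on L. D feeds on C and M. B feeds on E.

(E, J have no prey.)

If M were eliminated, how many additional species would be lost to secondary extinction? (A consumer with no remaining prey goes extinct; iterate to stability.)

0

Remove M.
Every predator of it retains at least one other prey: D still has C.
No consumer loses all prey, so no secondary extinctions occur.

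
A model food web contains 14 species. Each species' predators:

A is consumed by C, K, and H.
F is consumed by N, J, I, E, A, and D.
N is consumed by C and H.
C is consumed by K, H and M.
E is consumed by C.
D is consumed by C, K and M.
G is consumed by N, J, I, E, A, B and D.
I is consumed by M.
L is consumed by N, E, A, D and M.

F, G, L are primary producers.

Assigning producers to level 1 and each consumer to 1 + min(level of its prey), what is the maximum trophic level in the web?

3

Producers (level 1): F, G, L.
Following each consumer down to its lowest-level prey: F → D → K (levels 1 through 3).
All prey of K (D 2, A 2, C 3) are at level 2 or above, so K is at level 1 + 2 = 3.
Every consumer has at least one prey at level 2 or below, so none exceeds level 3.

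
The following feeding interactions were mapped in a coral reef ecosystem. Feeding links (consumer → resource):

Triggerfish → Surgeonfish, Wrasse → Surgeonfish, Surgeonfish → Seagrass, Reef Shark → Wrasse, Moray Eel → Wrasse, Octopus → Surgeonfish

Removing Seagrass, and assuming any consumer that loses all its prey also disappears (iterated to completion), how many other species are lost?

6

Remove Seagrass.
Round 1: Surgeonfish (all prey gone) → extinct.
Round 2: Triggerfish (all prey gone), Wrasse (all prey gone), Octopus (all prey gone) → extinct.
Round 3: Reef Shark (all prey gone), Moray Eel (all prey gone) → extinct.
No further losses. Total secondary extinctions: 6.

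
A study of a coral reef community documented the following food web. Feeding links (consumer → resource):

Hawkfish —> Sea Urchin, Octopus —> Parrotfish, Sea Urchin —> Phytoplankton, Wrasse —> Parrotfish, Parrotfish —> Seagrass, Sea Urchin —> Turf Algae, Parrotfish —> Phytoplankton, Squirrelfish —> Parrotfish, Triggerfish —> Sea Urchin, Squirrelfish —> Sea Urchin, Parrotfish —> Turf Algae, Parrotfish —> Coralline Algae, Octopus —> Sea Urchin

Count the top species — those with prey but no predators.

Top species (has prey, but nothing eats it): Squirrelfish, Triggerfish, Wrasse, Hawkfish, Octopus.
Count: 5.

5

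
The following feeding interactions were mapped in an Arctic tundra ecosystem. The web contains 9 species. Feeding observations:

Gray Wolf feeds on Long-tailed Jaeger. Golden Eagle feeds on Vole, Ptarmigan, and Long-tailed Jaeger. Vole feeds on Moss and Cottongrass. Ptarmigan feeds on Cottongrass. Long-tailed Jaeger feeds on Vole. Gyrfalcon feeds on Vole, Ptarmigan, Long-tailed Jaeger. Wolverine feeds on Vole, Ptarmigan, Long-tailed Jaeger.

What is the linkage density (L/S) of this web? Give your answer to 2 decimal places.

There are L = 14 links among S = 9 species.
L/S = 14/9 = 1.5556 ≈ 1.56.

L/S = 1.56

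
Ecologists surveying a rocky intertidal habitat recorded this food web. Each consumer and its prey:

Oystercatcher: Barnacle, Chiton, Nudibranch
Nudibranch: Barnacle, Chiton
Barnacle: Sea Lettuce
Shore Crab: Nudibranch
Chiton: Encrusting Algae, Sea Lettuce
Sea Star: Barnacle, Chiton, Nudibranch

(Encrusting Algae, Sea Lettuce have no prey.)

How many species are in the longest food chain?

4 species

One longest chain: Sea Lettuce → Barnacle → Nudibranch → Sea Star.
It has 4 species and 3 links.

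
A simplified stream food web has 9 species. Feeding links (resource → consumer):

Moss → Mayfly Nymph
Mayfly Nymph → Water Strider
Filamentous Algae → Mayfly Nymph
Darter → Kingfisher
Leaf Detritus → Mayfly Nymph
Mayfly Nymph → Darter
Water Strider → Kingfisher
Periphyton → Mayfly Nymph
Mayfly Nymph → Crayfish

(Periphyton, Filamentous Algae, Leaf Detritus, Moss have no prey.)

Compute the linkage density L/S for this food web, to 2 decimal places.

L/S = 1.00

There are L = 9 links among S = 9 species.
L/S = 9/9 = 1.0000 ≈ 1.00.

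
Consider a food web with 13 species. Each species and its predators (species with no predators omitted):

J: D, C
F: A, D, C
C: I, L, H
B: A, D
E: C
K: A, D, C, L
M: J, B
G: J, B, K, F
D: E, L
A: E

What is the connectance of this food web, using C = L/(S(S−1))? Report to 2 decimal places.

The web has S = 13 species and L = 24 feeding links.
C = L / (S(S−1)) = 24 / 156 = 0.1538 ≈ 0.15.

C = 0.15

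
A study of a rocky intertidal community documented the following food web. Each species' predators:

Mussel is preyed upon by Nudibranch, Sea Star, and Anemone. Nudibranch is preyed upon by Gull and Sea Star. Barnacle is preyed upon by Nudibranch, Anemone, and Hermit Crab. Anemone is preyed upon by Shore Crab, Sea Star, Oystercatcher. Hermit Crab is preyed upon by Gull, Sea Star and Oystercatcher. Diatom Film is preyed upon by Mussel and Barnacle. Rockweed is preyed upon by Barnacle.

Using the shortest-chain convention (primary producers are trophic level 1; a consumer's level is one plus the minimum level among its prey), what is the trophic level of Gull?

Diatom Film is a producer → level 1.
Barnacle eats Diatom Film → level 2.
Hermit Crab eats Barnacle → level 3.
Gull eats Hermit Crab → level 4.
No prey of Gull is below level 3, so 4 is the minimum.

Trophic level 4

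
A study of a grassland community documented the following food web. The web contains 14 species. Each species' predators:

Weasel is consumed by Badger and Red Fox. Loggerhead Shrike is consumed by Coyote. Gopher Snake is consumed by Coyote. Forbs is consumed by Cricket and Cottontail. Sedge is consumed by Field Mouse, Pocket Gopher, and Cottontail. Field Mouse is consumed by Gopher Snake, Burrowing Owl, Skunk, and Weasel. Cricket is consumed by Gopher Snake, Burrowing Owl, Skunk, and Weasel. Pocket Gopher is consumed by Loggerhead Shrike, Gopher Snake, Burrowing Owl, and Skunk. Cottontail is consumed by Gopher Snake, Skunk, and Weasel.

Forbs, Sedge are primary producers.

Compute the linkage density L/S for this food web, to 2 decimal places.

There are L = 24 links among S = 14 species.
L/S = 24/14 = 1.7143 ≈ 1.71.

L/S = 1.71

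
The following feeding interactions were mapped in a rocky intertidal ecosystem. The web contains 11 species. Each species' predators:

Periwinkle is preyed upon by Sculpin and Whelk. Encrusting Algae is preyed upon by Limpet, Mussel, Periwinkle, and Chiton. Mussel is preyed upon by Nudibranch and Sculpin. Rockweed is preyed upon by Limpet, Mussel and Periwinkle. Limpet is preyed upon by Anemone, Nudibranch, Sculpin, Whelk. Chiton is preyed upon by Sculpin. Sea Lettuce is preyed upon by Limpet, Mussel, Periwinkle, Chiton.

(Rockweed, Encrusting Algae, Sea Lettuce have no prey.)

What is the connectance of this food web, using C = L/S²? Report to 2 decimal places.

C = 0.17

The web has S = 11 species and L = 20 feeding links.
C = L / S² = 20 / 121 = 0.1653 ≈ 0.17.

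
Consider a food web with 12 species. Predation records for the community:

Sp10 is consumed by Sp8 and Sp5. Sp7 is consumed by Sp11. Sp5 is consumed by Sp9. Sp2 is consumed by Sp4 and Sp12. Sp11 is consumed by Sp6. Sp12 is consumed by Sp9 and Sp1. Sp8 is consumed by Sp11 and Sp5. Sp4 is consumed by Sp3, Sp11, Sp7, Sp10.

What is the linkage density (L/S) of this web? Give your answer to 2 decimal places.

There are L = 15 links among S = 12 species.
L/S = 15/12 = 1.2500 ≈ 1.25.

L/S = 1.25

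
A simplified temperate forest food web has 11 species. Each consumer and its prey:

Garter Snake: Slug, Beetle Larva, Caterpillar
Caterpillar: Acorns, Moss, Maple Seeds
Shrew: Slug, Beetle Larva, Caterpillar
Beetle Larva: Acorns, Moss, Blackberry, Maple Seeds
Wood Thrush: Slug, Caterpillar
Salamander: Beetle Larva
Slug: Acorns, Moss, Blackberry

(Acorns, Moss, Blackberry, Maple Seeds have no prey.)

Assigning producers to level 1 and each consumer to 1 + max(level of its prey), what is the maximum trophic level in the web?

3

Producers (level 1): Acorns, Moss, Blackberry, Maple Seeds.
Acorns → Slug → Wood Thrush gives Wood Thrush level 3.
No species has a prey at level 3, so no species reaches level 4.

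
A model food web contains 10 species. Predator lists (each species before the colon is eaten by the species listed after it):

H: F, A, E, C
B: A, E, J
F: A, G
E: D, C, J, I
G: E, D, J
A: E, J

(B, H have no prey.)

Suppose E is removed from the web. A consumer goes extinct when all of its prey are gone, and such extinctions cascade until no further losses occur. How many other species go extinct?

Remove E.
Round 1: I (all prey gone) → extinct.
No further losses. Total secondary extinctions: 1.

1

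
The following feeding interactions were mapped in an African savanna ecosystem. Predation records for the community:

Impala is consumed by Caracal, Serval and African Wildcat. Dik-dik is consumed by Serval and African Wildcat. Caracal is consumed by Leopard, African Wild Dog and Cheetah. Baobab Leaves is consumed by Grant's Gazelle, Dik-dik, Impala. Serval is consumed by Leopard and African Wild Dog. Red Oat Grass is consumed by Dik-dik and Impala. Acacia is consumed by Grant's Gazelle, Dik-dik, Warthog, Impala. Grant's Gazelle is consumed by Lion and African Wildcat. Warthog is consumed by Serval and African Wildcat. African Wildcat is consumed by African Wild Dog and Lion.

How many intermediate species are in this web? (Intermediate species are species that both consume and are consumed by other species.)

7

Intermediate species (has both prey and predators): Grant's Gazelle, Warthog, Impala, Dik-dik, Caracal, African Wildcat, Serval.
Count: 7.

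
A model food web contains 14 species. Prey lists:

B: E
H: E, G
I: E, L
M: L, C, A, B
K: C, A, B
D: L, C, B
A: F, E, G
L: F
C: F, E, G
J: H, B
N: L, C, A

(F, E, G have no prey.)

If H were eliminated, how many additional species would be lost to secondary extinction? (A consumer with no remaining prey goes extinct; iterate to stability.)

0

Remove H.
Every predator of it retains at least one other prey: J still has B.
No consumer loses all prey, so no secondary extinctions occur.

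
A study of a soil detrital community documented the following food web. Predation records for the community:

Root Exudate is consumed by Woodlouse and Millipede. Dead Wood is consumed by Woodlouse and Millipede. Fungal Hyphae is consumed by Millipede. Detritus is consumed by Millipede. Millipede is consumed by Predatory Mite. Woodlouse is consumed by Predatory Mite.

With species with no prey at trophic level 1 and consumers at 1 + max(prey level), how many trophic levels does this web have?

3

Basal resources (level 1): Root Exudate, Detritus, Dead Wood, Fungal Hyphae.
Root Exudate → Millipede → Predatory Mite gives Predatory Mite level 3.
No species has a prey at level 3, so no species reaches level 4.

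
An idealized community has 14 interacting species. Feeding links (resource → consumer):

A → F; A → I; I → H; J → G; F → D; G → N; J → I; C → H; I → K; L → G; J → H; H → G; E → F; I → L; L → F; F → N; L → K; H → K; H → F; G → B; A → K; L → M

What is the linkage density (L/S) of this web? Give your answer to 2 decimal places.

There are L = 22 links among S = 14 species.
L/S = 22/14 = 1.5714 ≈ 1.57.

L/S = 1.57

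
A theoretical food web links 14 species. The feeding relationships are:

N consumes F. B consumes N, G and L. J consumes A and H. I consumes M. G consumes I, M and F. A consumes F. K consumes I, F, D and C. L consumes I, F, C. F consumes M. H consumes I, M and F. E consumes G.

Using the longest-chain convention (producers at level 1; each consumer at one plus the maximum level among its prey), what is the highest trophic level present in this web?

Producers (level 1): D, C, M.
M → I → G → E gives E level 4.
No species has a prey at level 4, so no species reaches level 5.

4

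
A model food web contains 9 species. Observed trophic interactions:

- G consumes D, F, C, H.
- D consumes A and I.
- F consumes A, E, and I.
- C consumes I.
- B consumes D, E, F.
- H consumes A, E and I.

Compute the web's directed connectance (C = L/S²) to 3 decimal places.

C = 0.198

The web has S = 9 species and L = 16 feeding links.
C = L / S² = 16 / 81 = 0.1975 ≈ 0.198.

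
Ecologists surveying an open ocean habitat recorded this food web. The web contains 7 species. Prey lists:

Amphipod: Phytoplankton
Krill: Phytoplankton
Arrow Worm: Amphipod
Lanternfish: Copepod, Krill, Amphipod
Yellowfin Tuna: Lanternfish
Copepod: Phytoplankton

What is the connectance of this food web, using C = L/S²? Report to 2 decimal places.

C = 0.16

The web has S = 7 species and L = 8 feeding links.
C = L / S² = 8 / 49 = 0.1633 ≈ 0.16.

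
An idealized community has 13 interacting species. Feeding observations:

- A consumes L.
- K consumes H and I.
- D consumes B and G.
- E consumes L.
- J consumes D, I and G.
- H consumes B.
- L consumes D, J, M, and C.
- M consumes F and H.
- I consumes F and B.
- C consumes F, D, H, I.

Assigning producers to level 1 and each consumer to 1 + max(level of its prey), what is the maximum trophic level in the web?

5

Producers (level 1): G, F, B.
B → H → M → L → E gives E level 5.
No species has a prey at level 5, so no species reaches level 6.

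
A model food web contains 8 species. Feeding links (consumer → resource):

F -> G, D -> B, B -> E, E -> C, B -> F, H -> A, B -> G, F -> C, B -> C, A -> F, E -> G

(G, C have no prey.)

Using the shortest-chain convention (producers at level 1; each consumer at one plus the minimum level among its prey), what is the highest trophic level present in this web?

4

Producers (level 1): G, C.
Following each consumer down to its lowest-level prey: G → F → A → H (levels 1 through 4).
All prey of H (A 3) are at level 3 or above, so H is at level 1 + 3 = 4.
Every consumer has at least one prey at level 3 or below, so none exceeds level 4.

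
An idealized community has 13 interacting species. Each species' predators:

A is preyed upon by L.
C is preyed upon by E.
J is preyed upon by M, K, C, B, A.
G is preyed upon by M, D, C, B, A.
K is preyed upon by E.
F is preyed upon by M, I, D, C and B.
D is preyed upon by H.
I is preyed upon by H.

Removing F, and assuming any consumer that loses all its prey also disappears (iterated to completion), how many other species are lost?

1

Remove F.
Round 1: I (all prey gone) → extinct.
No further losses. Total secondary extinctions: 1.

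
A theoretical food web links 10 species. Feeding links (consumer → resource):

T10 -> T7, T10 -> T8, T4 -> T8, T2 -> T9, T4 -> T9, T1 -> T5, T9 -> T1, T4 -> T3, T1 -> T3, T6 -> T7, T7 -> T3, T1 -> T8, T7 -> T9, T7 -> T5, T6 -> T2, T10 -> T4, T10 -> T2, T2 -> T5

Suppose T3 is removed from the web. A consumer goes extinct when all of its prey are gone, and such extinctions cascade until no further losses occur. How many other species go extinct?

Remove T3.
Every predator of it retains at least one other prey: T1 still has T5, T8; T4 still has T8, T9; T7 still has T5, T9.
No consumer loses all prey, so no secondary extinctions occur.

0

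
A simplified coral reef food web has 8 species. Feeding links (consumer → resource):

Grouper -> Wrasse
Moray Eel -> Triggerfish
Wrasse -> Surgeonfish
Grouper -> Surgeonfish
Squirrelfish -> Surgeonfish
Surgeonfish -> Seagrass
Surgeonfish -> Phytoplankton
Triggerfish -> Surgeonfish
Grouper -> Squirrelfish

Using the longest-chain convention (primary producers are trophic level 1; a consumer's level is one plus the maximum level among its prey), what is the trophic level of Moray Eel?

Seagrass is a producer → level 1.
Surgeonfish eats Seagrass (level 1); other prey at levels: Phytoplankton 1 → level 2.
Triggerfish eats Surgeonfish → level 3.
Moray Eel eats Triggerfish → level 4.

Trophic level 4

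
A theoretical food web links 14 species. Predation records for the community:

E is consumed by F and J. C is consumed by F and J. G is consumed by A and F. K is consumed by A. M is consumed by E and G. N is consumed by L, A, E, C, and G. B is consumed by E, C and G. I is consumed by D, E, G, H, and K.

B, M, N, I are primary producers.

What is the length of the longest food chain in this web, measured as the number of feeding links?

2 links

One longest chain: B → C → J.
It has 3 species and 2 links.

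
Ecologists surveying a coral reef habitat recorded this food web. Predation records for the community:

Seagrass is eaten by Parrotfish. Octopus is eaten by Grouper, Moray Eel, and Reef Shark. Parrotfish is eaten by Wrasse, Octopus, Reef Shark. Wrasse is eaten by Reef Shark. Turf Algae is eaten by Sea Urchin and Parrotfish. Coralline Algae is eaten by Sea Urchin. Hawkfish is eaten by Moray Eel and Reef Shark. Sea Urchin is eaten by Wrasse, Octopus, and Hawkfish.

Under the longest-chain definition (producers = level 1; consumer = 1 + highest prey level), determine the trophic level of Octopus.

Trophic level 3

Seagrass is a producer → level 1.
Parrotfish eats Seagrass (level 1); other prey at levels: Turf Algae 1 → level 2.
Octopus eats Parrotfish (level 2); other prey at levels: Sea Urchin 2 → level 3.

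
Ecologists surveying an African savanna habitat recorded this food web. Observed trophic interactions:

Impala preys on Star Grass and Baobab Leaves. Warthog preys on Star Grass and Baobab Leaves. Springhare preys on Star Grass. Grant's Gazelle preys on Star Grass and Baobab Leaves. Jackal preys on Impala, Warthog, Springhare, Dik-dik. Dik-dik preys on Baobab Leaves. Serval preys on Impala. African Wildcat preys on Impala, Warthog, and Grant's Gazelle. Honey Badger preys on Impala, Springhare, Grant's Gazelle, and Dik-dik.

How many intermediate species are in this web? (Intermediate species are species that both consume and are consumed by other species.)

5

Intermediate species (has both prey and predators): Dik-dik, Warthog, Springhare, Impala, Grant's Gazelle.
Count: 5.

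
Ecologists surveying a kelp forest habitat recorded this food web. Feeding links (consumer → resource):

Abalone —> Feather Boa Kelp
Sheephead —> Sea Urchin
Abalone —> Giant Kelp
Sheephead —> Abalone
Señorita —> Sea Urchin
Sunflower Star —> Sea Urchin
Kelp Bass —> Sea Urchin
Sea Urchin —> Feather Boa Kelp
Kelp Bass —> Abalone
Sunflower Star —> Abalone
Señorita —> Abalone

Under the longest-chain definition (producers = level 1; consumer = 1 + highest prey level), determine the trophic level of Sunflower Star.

Trophic level 3

Feather Boa Kelp is a producer → level 1.
Abalone eats Feather Boa Kelp (level 1); other prey at levels: Giant Kelp 1 → level 2.
Sunflower Star eats Abalone (level 2); other prey at levels: Sea Urchin 2 → level 3.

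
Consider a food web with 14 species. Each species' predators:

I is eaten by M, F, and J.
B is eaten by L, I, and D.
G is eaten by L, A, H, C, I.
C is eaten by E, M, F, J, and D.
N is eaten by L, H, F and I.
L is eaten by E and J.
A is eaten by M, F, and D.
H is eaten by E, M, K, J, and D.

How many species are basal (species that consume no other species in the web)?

3

Basal species (no prey listed): G, B, N.
Count: 3.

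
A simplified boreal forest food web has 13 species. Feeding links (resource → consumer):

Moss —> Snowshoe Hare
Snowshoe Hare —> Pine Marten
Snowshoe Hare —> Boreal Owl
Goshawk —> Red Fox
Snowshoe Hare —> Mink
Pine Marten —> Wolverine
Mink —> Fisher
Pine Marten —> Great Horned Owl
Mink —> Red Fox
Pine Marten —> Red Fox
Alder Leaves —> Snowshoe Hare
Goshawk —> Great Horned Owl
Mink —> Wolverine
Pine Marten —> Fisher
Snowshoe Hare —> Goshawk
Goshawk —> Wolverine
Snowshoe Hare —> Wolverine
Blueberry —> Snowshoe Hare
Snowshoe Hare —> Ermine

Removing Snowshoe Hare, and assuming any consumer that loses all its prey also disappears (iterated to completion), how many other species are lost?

9

Remove Snowshoe Hare.
Round 1: Mink (all prey gone), Goshawk (all prey gone), Pine Marten (all prey gone), Ermine (all prey gone), Boreal Owl (all prey gone) → extinct.
Round 2: Wolverine (all prey gone), Great Horned Owl (all prey gone), Fisher (all prey gone), Red Fox (all prey gone) → extinct.
No further losses. Total secondary extinctions: 9.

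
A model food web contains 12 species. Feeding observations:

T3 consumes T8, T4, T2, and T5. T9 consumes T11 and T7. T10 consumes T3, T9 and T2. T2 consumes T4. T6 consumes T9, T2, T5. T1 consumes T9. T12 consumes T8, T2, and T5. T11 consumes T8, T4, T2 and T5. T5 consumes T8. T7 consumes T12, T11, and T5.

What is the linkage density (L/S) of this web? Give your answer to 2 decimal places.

There are L = 25 links among S = 12 species.
L/S = 25/12 = 2.0833 ≈ 2.08.

L/S = 2.08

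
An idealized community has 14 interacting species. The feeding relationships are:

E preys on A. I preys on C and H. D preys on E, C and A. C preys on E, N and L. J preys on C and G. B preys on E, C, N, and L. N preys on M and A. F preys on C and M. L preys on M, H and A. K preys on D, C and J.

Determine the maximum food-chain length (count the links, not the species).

4 links

One longest chain: A → E → C → D → K.
It has 5 species and 4 links.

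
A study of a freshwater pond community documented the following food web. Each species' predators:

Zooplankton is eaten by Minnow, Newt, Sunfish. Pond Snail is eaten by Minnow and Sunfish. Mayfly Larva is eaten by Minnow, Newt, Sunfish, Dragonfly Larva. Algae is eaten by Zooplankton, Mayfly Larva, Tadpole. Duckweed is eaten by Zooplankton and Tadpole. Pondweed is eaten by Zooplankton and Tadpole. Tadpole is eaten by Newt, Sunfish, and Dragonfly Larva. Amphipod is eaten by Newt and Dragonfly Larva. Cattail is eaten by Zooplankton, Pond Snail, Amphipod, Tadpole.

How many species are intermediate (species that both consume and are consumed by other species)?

5

Intermediate species (has both prey and predators): Pond Snail, Amphipod, Mayfly Larva, Tadpole, Zooplankton.
Count: 5.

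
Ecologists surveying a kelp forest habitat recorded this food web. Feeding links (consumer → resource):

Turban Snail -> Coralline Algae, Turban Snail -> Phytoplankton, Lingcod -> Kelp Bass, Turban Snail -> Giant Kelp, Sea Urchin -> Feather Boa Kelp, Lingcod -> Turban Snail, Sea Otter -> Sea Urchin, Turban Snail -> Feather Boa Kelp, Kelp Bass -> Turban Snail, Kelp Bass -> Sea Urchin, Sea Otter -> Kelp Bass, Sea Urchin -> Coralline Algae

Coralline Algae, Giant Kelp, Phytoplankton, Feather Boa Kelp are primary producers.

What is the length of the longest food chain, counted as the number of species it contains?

One longest chain: Coralline Algae → Turban Snail → Kelp Bass → Lingcod.
It has 4 species and 3 links.

4 species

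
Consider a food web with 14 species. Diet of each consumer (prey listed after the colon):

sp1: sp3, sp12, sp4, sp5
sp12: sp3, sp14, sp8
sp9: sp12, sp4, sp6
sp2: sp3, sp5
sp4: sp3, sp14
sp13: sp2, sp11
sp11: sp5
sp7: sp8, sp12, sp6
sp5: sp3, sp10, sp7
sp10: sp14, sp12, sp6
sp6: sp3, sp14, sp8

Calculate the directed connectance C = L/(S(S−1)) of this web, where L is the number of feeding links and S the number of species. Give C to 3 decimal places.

C = 0.159

The web has S = 14 species and L = 29 feeding links.
C = L / (S(S−1)) = 29 / 182 = 0.1593 ≈ 0.159.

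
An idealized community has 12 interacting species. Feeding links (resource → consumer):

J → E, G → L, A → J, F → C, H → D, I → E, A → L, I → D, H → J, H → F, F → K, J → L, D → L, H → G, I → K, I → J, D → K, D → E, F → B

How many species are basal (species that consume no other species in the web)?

3

Basal species (no prey listed): I, A, H.
Count: 3.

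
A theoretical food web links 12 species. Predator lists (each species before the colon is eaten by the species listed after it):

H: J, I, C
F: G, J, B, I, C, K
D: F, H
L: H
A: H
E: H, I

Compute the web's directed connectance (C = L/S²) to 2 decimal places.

The web has S = 12 species and L = 15 feeding links.
C = L / S² = 15 / 144 = 0.1042 ≈ 0.10.

C = 0.10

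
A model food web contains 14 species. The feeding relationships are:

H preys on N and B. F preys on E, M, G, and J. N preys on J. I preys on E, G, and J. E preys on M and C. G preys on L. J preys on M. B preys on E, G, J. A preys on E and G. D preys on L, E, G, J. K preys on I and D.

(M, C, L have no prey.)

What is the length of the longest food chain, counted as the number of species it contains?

One longest chain: M → E → B → H.
It has 4 species and 3 links.

4 species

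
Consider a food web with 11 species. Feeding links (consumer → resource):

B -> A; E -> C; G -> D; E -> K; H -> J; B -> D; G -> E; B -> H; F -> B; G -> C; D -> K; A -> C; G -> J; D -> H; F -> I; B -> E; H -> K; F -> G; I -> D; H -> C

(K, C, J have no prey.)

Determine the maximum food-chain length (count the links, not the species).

4 links

One longest chain: K → H → D → B → F.
It has 5 species and 4 links.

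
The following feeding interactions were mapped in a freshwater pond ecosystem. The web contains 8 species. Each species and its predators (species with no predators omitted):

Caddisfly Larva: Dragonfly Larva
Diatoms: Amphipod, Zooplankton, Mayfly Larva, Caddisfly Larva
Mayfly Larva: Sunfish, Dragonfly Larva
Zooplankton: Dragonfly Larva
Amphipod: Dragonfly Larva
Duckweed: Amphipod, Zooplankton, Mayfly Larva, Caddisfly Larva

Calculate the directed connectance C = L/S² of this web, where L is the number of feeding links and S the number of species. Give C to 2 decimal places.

The web has S = 8 species and L = 13 feeding links.
C = L / S² = 13 / 64 = 0.2031 ≈ 0.20.

C = 0.20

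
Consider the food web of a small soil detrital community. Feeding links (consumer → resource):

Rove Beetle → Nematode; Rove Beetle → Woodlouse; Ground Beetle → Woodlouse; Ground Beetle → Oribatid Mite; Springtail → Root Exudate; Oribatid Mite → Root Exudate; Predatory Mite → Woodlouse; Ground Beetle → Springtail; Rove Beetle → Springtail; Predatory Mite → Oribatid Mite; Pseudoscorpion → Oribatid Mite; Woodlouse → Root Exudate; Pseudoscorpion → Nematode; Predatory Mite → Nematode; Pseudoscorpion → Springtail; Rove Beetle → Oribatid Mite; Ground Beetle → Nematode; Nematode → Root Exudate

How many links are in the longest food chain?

One longest chain: Root Exudate → Oribatid Mite → Ground Beetle.
It has 3 species and 2 links.

2 links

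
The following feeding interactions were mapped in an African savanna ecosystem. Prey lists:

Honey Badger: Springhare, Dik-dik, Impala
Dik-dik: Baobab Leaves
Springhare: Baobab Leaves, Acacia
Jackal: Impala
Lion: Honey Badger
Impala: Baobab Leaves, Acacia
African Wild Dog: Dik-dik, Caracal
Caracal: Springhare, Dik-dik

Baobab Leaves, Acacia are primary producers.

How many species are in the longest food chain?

One longest chain: Baobab Leaves → Springhare → Honey Badger → Lion.
It has 4 species and 3 links.

4 species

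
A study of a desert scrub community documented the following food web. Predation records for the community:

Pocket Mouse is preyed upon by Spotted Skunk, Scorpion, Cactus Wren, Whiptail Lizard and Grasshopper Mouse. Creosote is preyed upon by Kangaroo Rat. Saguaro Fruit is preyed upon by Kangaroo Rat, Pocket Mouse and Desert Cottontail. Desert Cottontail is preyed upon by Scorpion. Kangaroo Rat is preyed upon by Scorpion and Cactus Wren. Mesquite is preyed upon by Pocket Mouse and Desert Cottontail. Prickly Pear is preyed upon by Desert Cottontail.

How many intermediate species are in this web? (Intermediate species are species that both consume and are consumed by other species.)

3

Intermediate species (has both prey and predators): Kangaroo Rat, Desert Cottontail, Pocket Mouse.
Count: 3.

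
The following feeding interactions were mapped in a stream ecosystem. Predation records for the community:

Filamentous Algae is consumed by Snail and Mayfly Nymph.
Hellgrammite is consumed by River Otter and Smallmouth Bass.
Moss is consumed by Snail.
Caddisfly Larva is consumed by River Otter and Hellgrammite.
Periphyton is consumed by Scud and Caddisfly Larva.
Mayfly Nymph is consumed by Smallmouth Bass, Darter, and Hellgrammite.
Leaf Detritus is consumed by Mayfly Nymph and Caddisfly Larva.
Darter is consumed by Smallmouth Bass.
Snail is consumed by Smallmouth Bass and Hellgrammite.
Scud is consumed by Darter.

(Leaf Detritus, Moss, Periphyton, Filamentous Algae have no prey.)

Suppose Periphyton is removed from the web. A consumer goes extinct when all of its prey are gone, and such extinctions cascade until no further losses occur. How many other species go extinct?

1

Remove Periphyton.
Round 1: Scud (all prey gone) → extinct.
No further losses. Total secondary extinctions: 1.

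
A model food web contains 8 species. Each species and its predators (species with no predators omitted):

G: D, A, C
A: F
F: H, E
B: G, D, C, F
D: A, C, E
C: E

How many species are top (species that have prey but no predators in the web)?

2

Top species (has prey, but nothing eats it): H, E.
Count: 2.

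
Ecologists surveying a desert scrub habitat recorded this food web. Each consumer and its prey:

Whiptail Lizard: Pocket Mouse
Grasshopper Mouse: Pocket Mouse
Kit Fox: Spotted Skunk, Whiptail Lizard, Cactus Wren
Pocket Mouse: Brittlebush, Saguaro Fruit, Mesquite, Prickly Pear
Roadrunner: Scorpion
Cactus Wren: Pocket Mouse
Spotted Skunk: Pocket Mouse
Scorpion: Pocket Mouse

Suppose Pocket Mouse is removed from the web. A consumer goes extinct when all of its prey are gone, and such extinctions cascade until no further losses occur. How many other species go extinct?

Remove Pocket Mouse.
Round 1: Spotted Skunk (all prey gone), Whiptail Lizard (all prey gone), Scorpion (all prey gone), Grasshopper Mouse (all prey gone), Cactus Wren (all prey gone) → extinct.
Round 2: Kit Fox (all prey gone), Roadrunner (all prey gone) → extinct.
No further losses. Total secondary extinctions: 7.

7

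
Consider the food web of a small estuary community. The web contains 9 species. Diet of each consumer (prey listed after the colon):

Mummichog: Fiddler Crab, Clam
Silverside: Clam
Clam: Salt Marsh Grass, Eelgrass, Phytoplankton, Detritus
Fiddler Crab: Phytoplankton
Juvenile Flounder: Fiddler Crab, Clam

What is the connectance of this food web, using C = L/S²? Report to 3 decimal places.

The web has S = 9 species and L = 10 feeding links.
C = L / S² = 10 / 81 = 0.1235 ≈ 0.123.

C = 0.123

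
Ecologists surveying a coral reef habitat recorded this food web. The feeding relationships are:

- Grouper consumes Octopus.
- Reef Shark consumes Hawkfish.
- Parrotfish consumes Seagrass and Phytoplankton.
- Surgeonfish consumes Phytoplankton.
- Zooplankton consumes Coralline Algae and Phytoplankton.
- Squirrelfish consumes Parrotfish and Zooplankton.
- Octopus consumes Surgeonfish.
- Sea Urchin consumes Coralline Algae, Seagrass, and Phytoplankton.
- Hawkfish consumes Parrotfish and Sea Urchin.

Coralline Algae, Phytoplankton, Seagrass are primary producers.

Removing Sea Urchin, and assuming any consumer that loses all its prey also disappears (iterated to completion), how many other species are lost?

Remove Sea Urchin.
Every predator of it retains at least one other prey: Hawkfish still has Parrotfish.
No consumer loses all prey, so no secondary extinctions occur.

0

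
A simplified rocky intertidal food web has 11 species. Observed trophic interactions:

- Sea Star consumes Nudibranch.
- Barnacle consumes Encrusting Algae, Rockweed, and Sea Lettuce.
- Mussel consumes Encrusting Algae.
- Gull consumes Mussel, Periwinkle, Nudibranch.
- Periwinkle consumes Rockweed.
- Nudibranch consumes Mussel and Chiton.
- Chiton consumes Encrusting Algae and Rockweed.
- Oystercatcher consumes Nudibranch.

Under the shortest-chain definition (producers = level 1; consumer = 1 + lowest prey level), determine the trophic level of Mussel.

Encrusting Algae is a producer → level 1.
Mussel eats Encrusting Algae → level 2.

Trophic level 2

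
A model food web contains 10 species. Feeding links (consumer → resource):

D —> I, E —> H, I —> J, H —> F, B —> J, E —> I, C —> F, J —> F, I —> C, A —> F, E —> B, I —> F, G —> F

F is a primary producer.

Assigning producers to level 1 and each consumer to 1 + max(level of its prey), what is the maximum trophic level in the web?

Producers (level 1): F.
F → C → I → E gives E level 4.
No species has a prey at level 4, so no species reaches level 5.

4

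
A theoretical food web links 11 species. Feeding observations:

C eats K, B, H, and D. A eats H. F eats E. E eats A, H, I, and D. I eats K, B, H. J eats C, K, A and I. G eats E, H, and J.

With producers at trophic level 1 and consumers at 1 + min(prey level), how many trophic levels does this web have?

Producers (level 1): B, K, D, H.
Following each consumer down to its lowest-level prey: D → E → F (levels 1 through 3).
All prey of F (E 2) are at level 2 or above, so F is at level 1 + 2 = 3.
Every consumer has at least one prey at level 2 or below, so none exceeds level 3.

3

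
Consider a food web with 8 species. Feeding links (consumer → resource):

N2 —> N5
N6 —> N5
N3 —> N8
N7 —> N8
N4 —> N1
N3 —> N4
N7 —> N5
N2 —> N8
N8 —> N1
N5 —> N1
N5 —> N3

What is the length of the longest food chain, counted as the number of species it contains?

One longest chain: N1 → N4 → N3 → N5 → N2.
It has 5 species and 4 links.

5 species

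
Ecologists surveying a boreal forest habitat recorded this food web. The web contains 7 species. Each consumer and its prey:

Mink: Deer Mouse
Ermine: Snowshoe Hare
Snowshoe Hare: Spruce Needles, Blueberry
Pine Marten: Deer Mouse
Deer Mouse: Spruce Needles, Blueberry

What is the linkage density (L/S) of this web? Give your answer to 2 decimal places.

L/S = 1.00

There are L = 7 links among S = 7 species.
L/S = 7/7 = 1.0000 ≈ 1.00.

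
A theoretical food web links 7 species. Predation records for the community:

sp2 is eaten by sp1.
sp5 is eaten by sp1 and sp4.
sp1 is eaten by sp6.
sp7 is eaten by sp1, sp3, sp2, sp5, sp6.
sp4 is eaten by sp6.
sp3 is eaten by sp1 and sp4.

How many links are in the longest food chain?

One longest chain: sp7 → sp3 → sp1 → sp6.
It has 4 species and 3 links.

3 links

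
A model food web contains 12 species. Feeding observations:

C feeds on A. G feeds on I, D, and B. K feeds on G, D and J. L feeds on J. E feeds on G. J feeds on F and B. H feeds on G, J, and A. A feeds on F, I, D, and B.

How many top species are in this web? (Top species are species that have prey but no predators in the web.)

5

Top species (has prey, but nothing eats it): L, C, K, E, H.
Count: 5.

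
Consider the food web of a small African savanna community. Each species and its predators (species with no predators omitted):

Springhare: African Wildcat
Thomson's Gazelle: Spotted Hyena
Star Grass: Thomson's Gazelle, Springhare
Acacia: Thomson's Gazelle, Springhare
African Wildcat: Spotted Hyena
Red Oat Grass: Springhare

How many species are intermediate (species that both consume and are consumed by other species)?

3

Intermediate species (has both prey and predators): Thomson's Gazelle, Springhare, African Wildcat.
Count: 3.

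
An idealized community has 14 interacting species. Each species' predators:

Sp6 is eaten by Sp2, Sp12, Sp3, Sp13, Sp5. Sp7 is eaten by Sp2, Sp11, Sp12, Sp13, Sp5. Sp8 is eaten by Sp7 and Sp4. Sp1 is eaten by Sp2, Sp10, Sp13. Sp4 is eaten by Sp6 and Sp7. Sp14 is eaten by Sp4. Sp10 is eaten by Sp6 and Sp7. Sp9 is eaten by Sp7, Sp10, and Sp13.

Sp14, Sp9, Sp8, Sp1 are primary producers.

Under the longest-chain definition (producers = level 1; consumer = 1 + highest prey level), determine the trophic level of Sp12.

Sp9 is a producer → level 1.
Sp10 eats Sp9 (level 1); other prey at levels: Sp1 1 → level 2.
Sp7 eats Sp10 (level 2); other prey at levels: Sp9 1, Sp8 1, Sp4 2 → level 3.
Sp12 eats Sp7 (level 3); other prey at levels: Sp6 3 → level 4.

Trophic level 4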